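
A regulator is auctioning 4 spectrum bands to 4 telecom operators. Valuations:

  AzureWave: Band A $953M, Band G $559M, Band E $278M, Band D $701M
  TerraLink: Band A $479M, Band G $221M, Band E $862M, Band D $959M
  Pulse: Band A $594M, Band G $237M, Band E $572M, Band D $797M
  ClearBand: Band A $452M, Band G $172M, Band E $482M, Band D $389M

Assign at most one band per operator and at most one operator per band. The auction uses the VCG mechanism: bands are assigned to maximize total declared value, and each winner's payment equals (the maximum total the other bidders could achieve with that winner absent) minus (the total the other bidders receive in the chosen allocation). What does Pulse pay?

Efficient allocation: AzureWave→Band A ($953M), TerraLink→Band E ($862M), Pulse→Band D ($797M), ClearBand→Band G ($172M); total welfare W = $2784M.
Pulse receives Band D at value $797M, so the others get W − 797 = $1987M.
Without Pulse: best allocation of the remaining 3 bidders over all 4 bands is AzureWave→Band A ($953M), TerraLink→Band D ($959M), ClearBand→Band E ($482M), total $2394M.
VCG payment = (others' best without Pulse) − (others' welfare with Pulse) = 2394 − 1987 = $407M.

Pulse pays $407M.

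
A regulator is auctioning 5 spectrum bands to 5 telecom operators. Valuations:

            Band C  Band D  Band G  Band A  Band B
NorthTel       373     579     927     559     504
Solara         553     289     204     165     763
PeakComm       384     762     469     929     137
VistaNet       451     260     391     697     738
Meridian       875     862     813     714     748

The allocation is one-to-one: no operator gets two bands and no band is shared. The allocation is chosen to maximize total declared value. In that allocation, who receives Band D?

PeakComm receives Band D.

Optimal: NorthTel→Band G ($927M), Solara→Band B ($763M), PeakComm→Band D ($762M), VistaNet→Band A ($697M), Meridian→Band C ($875M) — total 927+763+762+697+875 = $4024M.
Row-greedy (each operator in turn takes its best remaining band) gives $3932M, worse by 92.
Next-best assignment: NorthTel→Band G, Solara→Band C, PeakComm→Band A, VistaNet→Band B, Meridian→Band D = $4009M.
Swapping Meridian↔Solara (Meridian→Band B $748M, Solara→Band C $553M) loses 337.
Checked against all permutations: $4024M is optimal.
PeakComm's own top band is Band A ($929M), but forcing PeakComm→Band A and reassigning the rest optimally gives only $4009M — worse by 15.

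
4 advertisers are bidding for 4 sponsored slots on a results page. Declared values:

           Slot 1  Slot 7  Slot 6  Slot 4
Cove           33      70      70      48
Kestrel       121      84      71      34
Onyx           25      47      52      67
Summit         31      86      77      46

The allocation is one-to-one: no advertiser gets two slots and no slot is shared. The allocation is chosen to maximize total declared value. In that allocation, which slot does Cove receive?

Treat this as an assignment problem: match each advertiser to one slot.
Optimal: Cove→Slot 6 ($70), Kestrel→Slot 1 ($121), Onyx→Slot 4 ($67), Summit→Slot 7 ($86) — total 70+121+67+86 = $344.
Row-greedy (each advertiser in turn takes its best remaining slot) gives $335, worse by 9.
Next-best assignment: Cove→Slot 7, Kestrel→Slot 1, Onyx→Slot 4, Summit→Slot 6 = $335.
Cove's own top slot is Slot 7 ($70), but forcing Cove→Slot 7 and reassigning the rest optimally gives only $335 — worse by 9.

Cove receives Slot 6.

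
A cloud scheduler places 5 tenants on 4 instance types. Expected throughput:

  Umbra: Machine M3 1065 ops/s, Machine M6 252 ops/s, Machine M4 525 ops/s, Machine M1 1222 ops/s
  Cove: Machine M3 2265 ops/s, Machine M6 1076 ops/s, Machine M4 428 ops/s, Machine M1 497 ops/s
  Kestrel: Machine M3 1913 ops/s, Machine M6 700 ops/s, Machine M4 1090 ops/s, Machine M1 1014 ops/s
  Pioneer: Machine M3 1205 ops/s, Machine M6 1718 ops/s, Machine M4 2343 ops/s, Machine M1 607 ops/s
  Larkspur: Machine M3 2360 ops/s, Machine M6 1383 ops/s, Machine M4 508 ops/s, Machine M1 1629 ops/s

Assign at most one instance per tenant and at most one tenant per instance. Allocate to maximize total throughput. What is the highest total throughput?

Optimal: Cove→Machine M3 (2265 ops/s), Larkspur→Machine M6 (1383 ops/s), Pioneer→Machine M4 (2343 ops/s), Umbra→Machine M1 (1222 ops/s) — total 2265+1383+2343+1222 = 7213 ops/s.
Column-greedy (each instance in turn goes to its best remaining tenant) gives 6390 ops/s, worse by 823.
Next-best assignment: Cove→Machine M3, Larkspur→Machine M6, Pioneer→Machine M4, Kestrel→Machine M1 = 7005 ops/s.
Checked against all permutations: 7213 ops/s is optimal.

Maximum total: 7213 ops/s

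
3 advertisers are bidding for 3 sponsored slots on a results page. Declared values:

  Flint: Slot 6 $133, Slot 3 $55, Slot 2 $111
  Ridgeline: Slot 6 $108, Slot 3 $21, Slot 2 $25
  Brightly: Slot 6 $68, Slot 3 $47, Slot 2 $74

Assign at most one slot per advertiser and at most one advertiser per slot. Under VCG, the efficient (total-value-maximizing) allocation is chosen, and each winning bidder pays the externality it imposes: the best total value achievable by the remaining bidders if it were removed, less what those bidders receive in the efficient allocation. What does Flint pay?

Efficient allocation: Flint→Slot 2 ($111), Ridgeline→Slot 6 ($108), Brightly→Slot 3 ($47); total welfare W = $266.
Flint receives Slot 2 at value $111, so the others get W − 111 = $155.
Without Flint: best allocation of the remaining 2 bidders over all 3 slots is Ridgeline→Slot 6 ($108), Brightly→Slot 2 ($74), total $182.
VCG payment = (others' best without Flint) − (others' welfare with Flint) = 182 − 155 = $27.

Flint pays $27.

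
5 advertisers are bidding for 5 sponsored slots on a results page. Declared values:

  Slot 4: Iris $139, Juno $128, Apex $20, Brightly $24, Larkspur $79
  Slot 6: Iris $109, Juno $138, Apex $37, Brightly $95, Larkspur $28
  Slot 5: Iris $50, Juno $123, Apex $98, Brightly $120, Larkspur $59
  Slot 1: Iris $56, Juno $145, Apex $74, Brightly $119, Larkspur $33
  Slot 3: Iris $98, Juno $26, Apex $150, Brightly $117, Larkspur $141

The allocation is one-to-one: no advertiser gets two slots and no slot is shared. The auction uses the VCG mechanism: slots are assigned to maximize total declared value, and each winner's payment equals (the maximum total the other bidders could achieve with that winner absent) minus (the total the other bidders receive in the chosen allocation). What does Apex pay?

Efficient allocation: Iris→Slot 4 ($139), Juno→Slot 6 ($138), Apex→Slot 5 ($98), Brightly→Slot 1 ($119), Larkspur→Slot 3 ($141); total welfare W = $635.
Apex receives Slot 5 at value $98, so the others get W − 98 = $537.
Without Apex: best allocation of the remaining 4 bidders over all 5 slots is Iris→Slot 4 ($139), Juno→Slot 1 ($145), Brightly→Slot 5 ($120), Larkspur→Slot 3 ($141), total $545.
VCG payment = (others' best without Apex) − (others' welfare with Apex) = 545 − 537 = $8.

Apex pays $8.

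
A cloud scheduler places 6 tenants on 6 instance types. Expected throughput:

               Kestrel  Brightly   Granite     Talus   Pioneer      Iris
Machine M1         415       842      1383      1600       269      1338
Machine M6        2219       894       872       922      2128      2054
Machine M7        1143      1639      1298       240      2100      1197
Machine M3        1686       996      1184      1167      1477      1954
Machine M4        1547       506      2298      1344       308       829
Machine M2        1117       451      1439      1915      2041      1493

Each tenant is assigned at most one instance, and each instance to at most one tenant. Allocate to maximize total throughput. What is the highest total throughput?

Maximum total: 11751 ops/s

Optimal: Kestrel→Machine M6 (2219 ops/s), Brightly→Machine M7 (1639 ops/s), Granite→Machine M4 (2298 ops/s), Talus→Machine M1 (1600 ops/s), Pioneer→Machine M2 (2041 ops/s), Iris→Machine M3 (1954 ops/s) — total 2219+1639+2298+1600+2041+1954 = 11751 ops/s.
Max-entry greedy (repeatedly take the single best remaining cell) gives 11328 ops/s, worse by 423.
Checked against all permutations: 11751 ops/s is optimal.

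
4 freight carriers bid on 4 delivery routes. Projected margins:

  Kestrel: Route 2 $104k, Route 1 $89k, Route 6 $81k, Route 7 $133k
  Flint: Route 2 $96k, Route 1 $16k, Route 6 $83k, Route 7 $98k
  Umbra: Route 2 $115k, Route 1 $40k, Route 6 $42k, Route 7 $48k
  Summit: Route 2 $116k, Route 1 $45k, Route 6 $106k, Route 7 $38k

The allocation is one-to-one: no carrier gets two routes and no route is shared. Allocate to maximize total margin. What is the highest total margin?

Max total: $408k

Optimal: Kestrel→Route 1 ($89k), Flint→Route 7 ($98k), Umbra→Route 2 ($115k), Summit→Route 6 ($106k) — total 89+98+115+106 = $408k.
Next-best assignment: Kestrel→Route 7, Flint→Route 6, Umbra→Route 2, Summit→Route 1 = $376k.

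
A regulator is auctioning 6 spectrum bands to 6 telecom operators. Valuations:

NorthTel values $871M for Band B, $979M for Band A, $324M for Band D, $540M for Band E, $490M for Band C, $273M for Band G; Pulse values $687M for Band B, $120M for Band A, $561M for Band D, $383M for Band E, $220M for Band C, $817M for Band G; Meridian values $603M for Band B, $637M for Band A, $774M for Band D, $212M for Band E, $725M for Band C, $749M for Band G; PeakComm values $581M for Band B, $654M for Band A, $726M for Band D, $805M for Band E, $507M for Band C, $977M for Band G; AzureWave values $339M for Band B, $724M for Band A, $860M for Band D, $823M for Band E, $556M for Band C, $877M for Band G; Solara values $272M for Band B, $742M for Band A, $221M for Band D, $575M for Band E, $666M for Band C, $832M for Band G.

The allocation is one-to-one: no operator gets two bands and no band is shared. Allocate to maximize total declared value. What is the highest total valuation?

This is a one-to-one assignment (maximum-weight bipartite matching).
Optimal: NorthTel→Band A ($979M), Pulse→Band B ($687M), Meridian→Band D ($774M), PeakComm→Band G ($977M), AzureWave→Band E ($823M), Solara→Band C ($666M) — total 979+687+774+977+823+666 = $4906M.
Row-greedy (each operator in turn takes its best remaining band) gives $4203M, worse by 703.

Max total: $4906M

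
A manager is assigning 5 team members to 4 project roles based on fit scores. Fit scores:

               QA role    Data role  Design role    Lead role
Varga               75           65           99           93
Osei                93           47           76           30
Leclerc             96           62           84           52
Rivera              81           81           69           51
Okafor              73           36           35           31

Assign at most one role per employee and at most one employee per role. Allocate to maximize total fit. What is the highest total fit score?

Max total: 351 pts

Optimal: Osei→QA role (93 pts), Rivera→Data role (81 pts), Leclerc→Design role (84 pts), Varga→Lead role (93 pts) — total 93+81+84+93 = 351 pts.
Row-greedy (each employee in turn takes its best remaining role) gives 305 pts, worse by 46.
Swapping Leclerc↔Rivera (Leclerc→Data role 62 pts, Rivera→Design role 69 pts) loses 34.
Checked against all permutations: 351 pts is optimal.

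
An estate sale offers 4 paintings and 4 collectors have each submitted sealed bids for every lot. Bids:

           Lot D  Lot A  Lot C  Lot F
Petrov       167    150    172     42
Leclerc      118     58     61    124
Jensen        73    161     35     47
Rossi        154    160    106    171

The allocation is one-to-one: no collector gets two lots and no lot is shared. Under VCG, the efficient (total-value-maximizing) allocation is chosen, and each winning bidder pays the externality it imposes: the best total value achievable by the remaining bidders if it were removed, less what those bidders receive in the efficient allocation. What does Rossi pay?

Efficient allocation: Petrov→Lot C ($172), Leclerc→Lot D ($118), Jensen→Lot A ($161), Rossi→Lot F ($171); total welfare W = $622.
Rossi receives Lot F at value $171, so the others get W − 171 = $451.
Without Rossi: best allocation of the remaining 3 bidders over all 4 lots is Petrov→Lot C ($172), Leclerc→Lot F ($124), Jensen→Lot A ($161), total $457.
VCG payment = (others' best without Rossi) − (others' welfare with Rossi) = 457 − 451 = $6.

Rossi pays $6.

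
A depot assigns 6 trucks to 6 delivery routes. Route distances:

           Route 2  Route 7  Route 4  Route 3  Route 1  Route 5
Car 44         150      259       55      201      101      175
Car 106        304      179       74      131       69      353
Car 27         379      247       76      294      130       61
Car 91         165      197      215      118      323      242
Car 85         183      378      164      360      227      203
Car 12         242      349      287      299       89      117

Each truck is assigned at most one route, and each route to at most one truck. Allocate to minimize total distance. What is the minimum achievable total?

Optimal: Car 44→Route 4 (55 km), Car 106→Route 7 (179 km), Car 27→Route 5 (61 km), Car 91→Route 3 (118 km), Car 85→Route 2 (183 km), Car 12→Route 1 (89 km) — total 55+179+61+118+183+89 = 685 km.
Column-greedy (each route in turn goes to its cheapest remaining truck) gives 815 km, worse by 130.

Min total: 685 km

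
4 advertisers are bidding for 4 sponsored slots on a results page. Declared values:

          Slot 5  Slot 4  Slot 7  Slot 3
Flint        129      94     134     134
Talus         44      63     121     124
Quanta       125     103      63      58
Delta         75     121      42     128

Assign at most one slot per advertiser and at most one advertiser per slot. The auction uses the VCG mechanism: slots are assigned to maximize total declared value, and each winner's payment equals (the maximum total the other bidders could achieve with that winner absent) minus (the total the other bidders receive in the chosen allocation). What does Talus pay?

Talus pays $7.

Efficient allocation: Flint→Slot 7 ($134), Talus→Slot 3 ($124), Quanta→Slot 5 ($125), Delta→Slot 4 ($121); total welfare W = $504.
Talus receives Slot 3 at value $124, so the others get W − 124 = $380.
Without Talus: best allocation of the remaining 3 bidders over all 4 slots is Flint→Slot 7 ($134), Quanta→Slot 5 ($125), Delta→Slot 3 ($128), total $387.
VCG payment = (others' best without Talus) − (others' welfare with Talus) = 387 − 380 = $7.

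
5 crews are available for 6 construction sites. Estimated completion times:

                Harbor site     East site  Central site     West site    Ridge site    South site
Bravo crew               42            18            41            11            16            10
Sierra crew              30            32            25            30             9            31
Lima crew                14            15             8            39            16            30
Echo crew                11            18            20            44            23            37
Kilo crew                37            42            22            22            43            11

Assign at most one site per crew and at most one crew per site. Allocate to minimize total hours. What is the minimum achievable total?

Optimal: Bravo crew→West site (11 hours), Sierra crew→Ridge site (9 hours), Lima crew→Central site (8 hours), Echo crew→Harbor site (11 hours), Kilo crew→South site (11 hours) — total 11+9+8+11+11 = 50 hours.
Column-greedy (each site in turn goes to its cheapest remaining crew) gives 68 hours, worse by 18.
Next-best assignment: Bravo crew→East site, Sierra crew→Ridge site, Lima crew→Central site, Echo crew→Harbor site, Kilo crew→South site = 57 hours.
Swapping Bravo crew↔Lima crew (Bravo crew→Central site 41 hours, Lima crew→West site 39 hours) adds 61.

Min total: 50 hours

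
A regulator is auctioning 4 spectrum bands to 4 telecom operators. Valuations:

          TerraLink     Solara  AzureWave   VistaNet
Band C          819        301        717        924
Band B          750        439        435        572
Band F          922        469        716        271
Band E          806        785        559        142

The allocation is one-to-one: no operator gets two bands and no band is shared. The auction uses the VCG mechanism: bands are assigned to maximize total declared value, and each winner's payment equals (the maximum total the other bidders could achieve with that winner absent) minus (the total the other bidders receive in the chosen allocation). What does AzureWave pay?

Efficient allocation: TerraLink→Band B ($750M), Solara→Band E ($785M), AzureWave→Band F ($716M), VistaNet→Band C ($924M); total welfare W = $3175M.
AzureWave receives Band F at value $716M, so the others get W − 716 = $2459M.
Without AzureWave: best allocation of the remaining 3 bidders over all 4 bands is TerraLink→Band F ($922M), Solara→Band E ($785M), VistaNet→Band C ($924M), total $2631M.
VCG payment = (others' best without AzureWave) − (others' welfare with AzureWave) = 2631 − 2459 = $172M.

AzureWave pays $172M.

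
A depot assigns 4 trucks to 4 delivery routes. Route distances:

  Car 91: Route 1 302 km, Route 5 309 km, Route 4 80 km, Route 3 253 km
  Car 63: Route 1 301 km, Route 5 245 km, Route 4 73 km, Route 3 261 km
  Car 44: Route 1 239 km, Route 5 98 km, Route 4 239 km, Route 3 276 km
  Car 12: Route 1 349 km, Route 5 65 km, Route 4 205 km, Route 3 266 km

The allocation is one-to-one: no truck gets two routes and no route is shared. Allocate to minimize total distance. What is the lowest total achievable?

Optimal: Car 91→Route 3 (253 km), Car 63→Route 4 (73 km), Car 44→Route 1 (239 km), Car 12→Route 5 (65 km) — total 253+73+239+65 = 630 km.
Row-greedy (each truck in turn takes its cheapest remaining route) gives 830 km, worse by 200.
Next-best assignment: Car 91→Route 4, Car 63→Route 3, Car 44→Route 1, Car 12→Route 5 = 645 km.

Minimum total: 630 km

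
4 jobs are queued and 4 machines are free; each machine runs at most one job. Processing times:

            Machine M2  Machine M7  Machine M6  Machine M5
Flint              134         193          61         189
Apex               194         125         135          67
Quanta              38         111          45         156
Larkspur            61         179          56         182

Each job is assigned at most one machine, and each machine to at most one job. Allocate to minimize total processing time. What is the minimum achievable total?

Min total: 300 min

This is a one-to-one assignment (minimum-cost bipartite matching).
Optimal: Flint→Machine M6 (61 min), Apex→Machine M5 (67 min), Quanta→Machine M7 (111 min), Larkspur→Machine M2 (61 min) — total 61+67+111+61 = 300 min.
Min-entry greedy (repeatedly take the single cheapest remaining cell) gives 354 min, worse by 54.
Swapping Apex↔Flint (Apex→Machine M6 135 min, Flint→Machine M5 189 min) adds 196.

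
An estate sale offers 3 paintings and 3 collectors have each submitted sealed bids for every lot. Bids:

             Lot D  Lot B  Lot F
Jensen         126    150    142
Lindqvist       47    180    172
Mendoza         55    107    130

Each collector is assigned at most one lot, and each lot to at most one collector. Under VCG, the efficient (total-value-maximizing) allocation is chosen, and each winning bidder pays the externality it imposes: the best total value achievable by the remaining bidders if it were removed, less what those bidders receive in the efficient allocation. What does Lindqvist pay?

Efficient allocation: Jensen→Lot D ($126), Lindqvist→Lot B ($180), Mendoza→Lot F ($130); total welfare W = $436.
Lindqvist receives Lot B at value $180, so the others get W − 180 = $256.
Without Lindqvist: best allocation of the remaining 2 bidders over all 3 lots is Jensen→Lot B ($150), Mendoza→Lot F ($130), total $280.
VCG payment = (others' best without Lindqvist) − (others' welfare with Lindqvist) = 280 − 256 = $24.

Lindqvist pays $24.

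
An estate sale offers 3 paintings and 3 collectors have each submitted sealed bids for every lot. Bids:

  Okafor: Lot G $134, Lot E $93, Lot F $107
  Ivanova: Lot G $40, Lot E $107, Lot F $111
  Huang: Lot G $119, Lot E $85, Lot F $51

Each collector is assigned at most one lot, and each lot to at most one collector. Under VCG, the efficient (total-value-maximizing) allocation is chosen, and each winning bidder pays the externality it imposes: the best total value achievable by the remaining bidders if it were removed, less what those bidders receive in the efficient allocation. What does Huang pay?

Huang pays $31.

Efficient allocation: Okafor→Lot F ($107), Ivanova→Lot E ($107), Huang→Lot G ($119); total welfare W = $333.
Huang receives Lot G at value $119, so the others get W − 119 = $214.
Without Huang: best allocation of the remaining 2 bidders over all 3 lots is Okafor→Lot G ($134), Ivanova→Lot F ($111), total $245.
VCG payment = (others' best without Huang) − (others' welfare with Huang) = 245 − 214 = $31.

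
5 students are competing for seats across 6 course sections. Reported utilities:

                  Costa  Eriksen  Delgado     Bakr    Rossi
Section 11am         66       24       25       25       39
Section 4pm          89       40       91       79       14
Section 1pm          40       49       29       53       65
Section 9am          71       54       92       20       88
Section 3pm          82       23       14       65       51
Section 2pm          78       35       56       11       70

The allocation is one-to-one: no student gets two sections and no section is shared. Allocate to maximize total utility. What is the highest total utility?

This is the linear assignment problem.
Optimal: Costa→Section 3pm (82 points), Eriksen→Section 1pm (49 points), Delgado→Section 9am (92 points), Bakr→Section 4pm (79 points), Rossi→Section 2pm (70 points) — total 82+49+92+79+70 = 372 points.
Column-greedy (each section in turn goes to its best remaining student) gives 341 points, worse by 31.
Next-best assignment: Costa→Section 2pm, Eriksen→Section 1pm, Delgado→Section 4pm, Bakr→Section 3pm, Rossi→Section 9am = 371 points.
Swapping Costa↔Bakr (Costa→Section 4pm 89 points, Bakr→Section 3pm 65 points) loses 7.

Max total: 372 points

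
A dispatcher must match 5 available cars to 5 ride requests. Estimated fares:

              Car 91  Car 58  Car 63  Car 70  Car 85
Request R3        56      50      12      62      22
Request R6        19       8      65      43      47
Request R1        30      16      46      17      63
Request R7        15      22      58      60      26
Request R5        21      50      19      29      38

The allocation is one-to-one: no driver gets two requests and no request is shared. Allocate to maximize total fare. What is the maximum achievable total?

Maximum total: $294

This is the linear assignment problem.
Optimal: Car 91→Request R3 ($56), Car 58→Request R5 ($50), Car 63→Request R6 ($65), Car 70→Request R7 ($60), Car 85→Request R1 ($63) — total 56+50+65+60+63 = $294.
Column-greedy (each request in turn goes to its best remaining driver) gives $233, worse by 61.
Next-best assignment: Car 91→Request R3, Car 58→Request R5, Car 63→Request R7, Car 70→Request R6, Car 85→Request R1 = $270.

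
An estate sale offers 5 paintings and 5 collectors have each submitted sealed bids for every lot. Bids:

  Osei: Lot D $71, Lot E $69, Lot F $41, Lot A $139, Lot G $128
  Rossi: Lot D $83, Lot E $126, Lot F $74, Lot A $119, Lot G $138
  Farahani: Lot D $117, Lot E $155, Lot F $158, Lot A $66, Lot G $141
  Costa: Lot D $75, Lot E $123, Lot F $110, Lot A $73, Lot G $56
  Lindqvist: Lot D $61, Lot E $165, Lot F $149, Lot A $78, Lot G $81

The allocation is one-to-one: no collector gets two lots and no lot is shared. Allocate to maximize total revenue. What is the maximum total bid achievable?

Maximum total: $675

Optimal: Osei→Lot A ($139), Rossi→Lot G ($138), Farahani→Lot F ($158), Costa→Lot D ($75), Lindqvist→Lot E ($165) — total 139+138+158+75+165 = $675.
Column-greedy (each lot in turn goes to its best remaining collector) gives $669, worse by 6.
Swapping Costa↔Lindqvist (Costa→Lot E $123, Lindqvist→Lot D $61) loses 56.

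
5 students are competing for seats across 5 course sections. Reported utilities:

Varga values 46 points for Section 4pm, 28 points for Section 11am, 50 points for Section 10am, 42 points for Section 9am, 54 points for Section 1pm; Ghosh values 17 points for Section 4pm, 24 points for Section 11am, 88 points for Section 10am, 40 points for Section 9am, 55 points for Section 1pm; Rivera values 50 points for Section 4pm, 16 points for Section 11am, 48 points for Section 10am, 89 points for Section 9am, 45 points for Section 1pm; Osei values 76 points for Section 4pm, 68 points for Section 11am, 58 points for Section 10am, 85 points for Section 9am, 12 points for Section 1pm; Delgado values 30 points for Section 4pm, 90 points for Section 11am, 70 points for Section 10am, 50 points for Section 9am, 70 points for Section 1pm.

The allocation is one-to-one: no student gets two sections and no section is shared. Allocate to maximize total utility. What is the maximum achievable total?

Maximum total: 397 points

Optimal: Varga→Section 1pm (54 points), Ghosh→Section 10am (88 points), Rivera→Section 9am (89 points), Osei→Section 4pm (76 points), Delgado→Section 11am (90 points) — total 54+88+89+76+90 = 397 points.
Next-best assignment: Varga→Section 1pm, Ghosh→Section 10am, Rivera→Section 4pm, Osei→Section 9am, Delgado→Section 11am = 367 points.
Swapping Osei↔Delgado (Osei→Section 11am 68 points, Delgado→Section 4pm 30 points) loses 68.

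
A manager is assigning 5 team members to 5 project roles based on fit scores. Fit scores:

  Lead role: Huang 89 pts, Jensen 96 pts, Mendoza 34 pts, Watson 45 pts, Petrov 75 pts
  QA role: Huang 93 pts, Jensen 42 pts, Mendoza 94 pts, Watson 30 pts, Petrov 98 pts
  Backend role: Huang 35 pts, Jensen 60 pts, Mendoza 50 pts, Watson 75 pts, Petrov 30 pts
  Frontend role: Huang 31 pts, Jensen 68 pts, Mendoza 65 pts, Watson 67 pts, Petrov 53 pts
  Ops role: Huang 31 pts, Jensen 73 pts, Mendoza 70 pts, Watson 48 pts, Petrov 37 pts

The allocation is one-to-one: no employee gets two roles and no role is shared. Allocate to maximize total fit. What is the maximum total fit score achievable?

Optimal: Huang→Lead role (89 pts), Jensen→Frontend role (68 pts), Mendoza→Ops role (70 pts), Watson→Backend role (75 pts), Petrov→QA role (98 pts) — total 89+68+70+75+98 = 400 pts.
Max-entry greedy (repeatedly take the single best remaining cell) gives 370 pts, worse by 30.

Max total: 400 pts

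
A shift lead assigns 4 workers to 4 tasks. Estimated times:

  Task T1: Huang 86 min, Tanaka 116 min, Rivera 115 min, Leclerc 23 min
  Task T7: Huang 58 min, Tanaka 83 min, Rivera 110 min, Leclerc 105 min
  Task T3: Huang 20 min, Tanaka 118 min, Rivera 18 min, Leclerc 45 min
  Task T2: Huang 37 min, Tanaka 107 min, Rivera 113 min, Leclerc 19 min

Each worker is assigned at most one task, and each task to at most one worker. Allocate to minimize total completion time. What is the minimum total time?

This is a one-to-one assignment (minimum-cost bipartite matching).
Optimal: Huang→Task T2 (37 min), Tanaka→Task T7 (83 min), Rivera→Task T3 (18 min), Leclerc→Task T1 (23 min) — total 37+83+18+23 = 161 min.
Min-entry greedy (repeatedly take the single cheapest remaining cell) gives 211 min, worse by 50.
Swapping Tanaka↔Leclerc (Tanaka→Task T1 116 min, Leclerc→Task T7 105 min) adds 115.

Minimum total: 161 min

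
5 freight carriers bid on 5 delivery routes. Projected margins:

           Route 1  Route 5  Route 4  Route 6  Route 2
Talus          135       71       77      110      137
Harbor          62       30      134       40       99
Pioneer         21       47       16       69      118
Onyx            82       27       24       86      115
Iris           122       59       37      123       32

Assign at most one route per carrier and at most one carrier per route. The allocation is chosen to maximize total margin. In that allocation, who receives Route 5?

Pioneer receives Route 5.

This is the linear assignment problem.
Optimal: Talus→Route 1 ($135k), Harbor→Route 4 ($134k), Pioneer→Route 5 ($47k), Onyx→Route 2 ($115k), Iris→Route 6 ($123k) — total 135+134+47+115+123 = $554k.
Column-greedy (each route in turn goes to its best remaining carrier) gives $532k, worse by 22.
Swapping Onyx↔Pioneer (Onyx→Route 5 $27k, Pioneer→Route 2 $118k) loses 17.
Pioneer's own top route is Route 2 ($118k), but forcing Pioneer→Route 2 and reassigning the rest optimally gives only $537k — worse by 17.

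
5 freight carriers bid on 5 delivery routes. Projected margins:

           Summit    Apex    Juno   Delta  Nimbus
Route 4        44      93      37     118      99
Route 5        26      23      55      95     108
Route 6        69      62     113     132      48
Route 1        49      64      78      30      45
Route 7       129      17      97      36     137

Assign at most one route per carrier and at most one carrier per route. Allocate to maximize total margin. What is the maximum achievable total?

Treat this as an assignment problem: match each carrier to one route.
Optimal: Summit→Route 7 ($129k), Apex→Route 4 ($93k), Juno→Route 1 ($78k), Delta→Route 6 ($132k), Nimbus→Route 5 ($108k) — total 129+93+78+132+108 = $540k.
Column-greedy (each route in turn goes to its best remaining carrier) gives $532k, worse by 8.
Next-best assignment: Summit→Route 7, Apex→Route 1, Juno→Route 6, Delta→Route 4, Nimbus→Route 5 = $532k.
Swapping Summit↔Delta (Summit→Route 6 $69k, Delta→Route 7 $36k) loses 156.

Maximum total: $540k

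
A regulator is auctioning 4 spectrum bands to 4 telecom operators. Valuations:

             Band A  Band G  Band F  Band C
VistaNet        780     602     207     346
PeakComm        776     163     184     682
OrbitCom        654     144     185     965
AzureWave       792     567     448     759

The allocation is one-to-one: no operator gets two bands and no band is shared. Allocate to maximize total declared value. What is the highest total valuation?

Treat this as an assignment problem: match each operator to one band.
Optimal: VistaNet→Band G ($602M), PeakComm→Band A ($776M), OrbitCom→Band C ($965M), AzureWave→Band F ($448M) — total 602+776+965+448 = $2791M.
Row-greedy (each operator in turn takes its best remaining band) gives $2214M, worse by 577.
Next-best assignment: VistaNet→Band G, PeakComm→Band F, OrbitCom→Band C, AzureWave→Band A = $2543M.
Swapping AzureWave↔VistaNet (AzureWave→Band G $567M, VistaNet→Band F $207M) loses 276.

Max total: $2791M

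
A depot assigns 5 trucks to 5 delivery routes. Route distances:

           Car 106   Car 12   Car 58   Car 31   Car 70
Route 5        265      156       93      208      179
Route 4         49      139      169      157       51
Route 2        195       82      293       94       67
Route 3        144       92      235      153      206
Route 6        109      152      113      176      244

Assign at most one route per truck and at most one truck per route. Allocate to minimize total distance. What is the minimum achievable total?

Minimum total: 439 km

This is a one-to-one assignment (minimum-cost bipartite matching).
Optimal: Car 106→Route 6 (109 km), Car 12→Route 3 (92 km), Car 58→Route 5 (93 km), Car 31→Route 2 (94 km), Car 70→Route 4 (51 km) — total 109+92+93+94+51 = 439 km.
Min-entry greedy (repeatedly take the single cheapest remaining cell) gives 477 km, worse by 38.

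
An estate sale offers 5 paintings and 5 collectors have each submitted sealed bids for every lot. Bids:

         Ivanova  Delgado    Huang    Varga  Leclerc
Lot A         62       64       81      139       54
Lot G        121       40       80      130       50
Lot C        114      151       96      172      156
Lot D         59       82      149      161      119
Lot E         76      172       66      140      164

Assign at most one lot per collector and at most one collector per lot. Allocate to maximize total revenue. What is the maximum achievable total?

Maximum total: $737

Optimal: Ivanova→Lot G ($121), Delgado→Lot E ($172), Huang→Lot D ($149), Varga→Lot A ($139), Leclerc→Lot C ($156) — total 121+172+149+139+156 = $737.
Max-entry greedy (repeatedly take the single best remaining cell) gives $668, worse by 69.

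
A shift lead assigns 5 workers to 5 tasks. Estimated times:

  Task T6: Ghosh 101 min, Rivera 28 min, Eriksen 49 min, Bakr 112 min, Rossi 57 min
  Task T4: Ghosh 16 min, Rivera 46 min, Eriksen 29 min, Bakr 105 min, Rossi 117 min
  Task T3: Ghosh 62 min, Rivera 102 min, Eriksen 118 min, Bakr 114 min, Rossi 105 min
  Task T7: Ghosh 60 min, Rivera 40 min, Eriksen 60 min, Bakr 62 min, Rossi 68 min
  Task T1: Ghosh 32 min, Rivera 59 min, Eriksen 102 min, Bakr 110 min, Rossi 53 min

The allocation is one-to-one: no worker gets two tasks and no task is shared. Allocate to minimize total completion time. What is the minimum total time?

Minimum total: 234 min

Optimal: Ghosh→Task T3 (62 min), Rivera→Task T6 (28 min), Eriksen→Task T4 (29 min), Bakr→Task T7 (62 min), Rossi→Task T1 (53 min) — total 62+28+29+62+53 = 234 min.
Min-entry greedy (repeatedly take the single cheapest remaining cell) gives 271 min, worse by 37.
Swapping Ghosh↔Rossi (Ghosh→Task T1 32 min, Rossi→Task T3 105 min) adds 22.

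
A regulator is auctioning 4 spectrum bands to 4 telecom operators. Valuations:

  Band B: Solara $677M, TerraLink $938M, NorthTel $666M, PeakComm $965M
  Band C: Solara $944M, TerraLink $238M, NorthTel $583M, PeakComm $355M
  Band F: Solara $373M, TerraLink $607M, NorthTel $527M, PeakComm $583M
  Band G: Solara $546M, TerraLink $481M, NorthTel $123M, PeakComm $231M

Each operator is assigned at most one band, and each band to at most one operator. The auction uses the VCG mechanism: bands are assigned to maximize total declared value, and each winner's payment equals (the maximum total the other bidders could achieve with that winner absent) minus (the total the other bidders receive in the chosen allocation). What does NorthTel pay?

NorthTel pays $126M.

Efficient allocation: Solara→Band C ($944M), TerraLink→Band G ($481M), NorthTel→Band F ($527M), PeakComm→Band B ($965M); total welfare W = $2917M.
NorthTel receives Band F at value $527M, so the others get W − 527 = $2390M.
Without NorthTel: best allocation of the remaining 3 bidders over all 4 bands is Solara→Band C ($944M), TerraLink→Band F ($607M), PeakComm→Band B ($965M), total $2516M.
VCG payment = (others' best without NorthTel) − (others' welfare with NorthTel) = 2516 − 2390 = $126M.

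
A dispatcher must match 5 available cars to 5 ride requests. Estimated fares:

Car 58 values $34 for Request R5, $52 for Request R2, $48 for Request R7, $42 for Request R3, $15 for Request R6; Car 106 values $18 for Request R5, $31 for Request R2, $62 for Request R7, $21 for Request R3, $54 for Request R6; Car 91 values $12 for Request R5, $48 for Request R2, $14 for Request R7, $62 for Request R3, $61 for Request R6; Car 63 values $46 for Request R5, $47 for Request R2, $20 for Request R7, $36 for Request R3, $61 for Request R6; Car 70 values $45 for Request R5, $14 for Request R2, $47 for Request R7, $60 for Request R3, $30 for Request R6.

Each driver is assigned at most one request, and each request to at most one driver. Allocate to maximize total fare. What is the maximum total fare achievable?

Optimal: Car 58→Request R2 ($52), Car 106→Request R7 ($62), Car 91→Request R3 ($62), Car 63→Request R6 ($61), Car 70→Request R5 ($45) — total 52+62+62+61+45 = $282.
Column-greedy (each request in turn goes to its best remaining driver) gives $252, worse by 30.

Maximum total: $282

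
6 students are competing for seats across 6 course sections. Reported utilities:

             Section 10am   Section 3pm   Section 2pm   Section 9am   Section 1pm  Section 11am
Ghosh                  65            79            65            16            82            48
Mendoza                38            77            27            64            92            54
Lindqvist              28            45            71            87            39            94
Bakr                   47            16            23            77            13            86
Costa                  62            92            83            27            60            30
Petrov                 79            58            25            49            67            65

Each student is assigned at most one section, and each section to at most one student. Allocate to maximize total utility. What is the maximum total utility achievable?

Optimal: Ghosh→Section 3pm (79 points), Mendoza→Section 1pm (92 points), Lindqvist→Section 9am (87 points), Bakr→Section 11am (86 points), Costa→Section 2pm (83 points), Petrov→Section 10am (79 points) — total 79+92+87+86+83+79 = 506 points.
Swapping Petrov↔Ghosh (Petrov→Section 3pm 58 points, Ghosh→Section 10am 65 points) loses 35.
Checked against all permutations: 506 points is optimal.

Max total: 506 points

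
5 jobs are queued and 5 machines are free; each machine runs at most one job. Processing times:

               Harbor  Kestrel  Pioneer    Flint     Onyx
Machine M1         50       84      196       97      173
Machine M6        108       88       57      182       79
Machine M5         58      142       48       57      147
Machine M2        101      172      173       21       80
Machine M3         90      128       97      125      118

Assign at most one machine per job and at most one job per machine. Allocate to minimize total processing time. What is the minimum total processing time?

Minimum total: 322 min

Optimal: Harbor→Machine M3 (90 min), Kestrel→Machine M1 (84 min), Pioneer→Machine M5 (48 min), Flint→Machine M2 (21 min), Onyx→Machine M6 (79 min) — total 90+84+48+21+79 = 322 min.
Row-greedy (each job in turn takes its cheapest remaining machine) gives 325 min, worse by 3.
Checked against all permutations: 322 min is optimal.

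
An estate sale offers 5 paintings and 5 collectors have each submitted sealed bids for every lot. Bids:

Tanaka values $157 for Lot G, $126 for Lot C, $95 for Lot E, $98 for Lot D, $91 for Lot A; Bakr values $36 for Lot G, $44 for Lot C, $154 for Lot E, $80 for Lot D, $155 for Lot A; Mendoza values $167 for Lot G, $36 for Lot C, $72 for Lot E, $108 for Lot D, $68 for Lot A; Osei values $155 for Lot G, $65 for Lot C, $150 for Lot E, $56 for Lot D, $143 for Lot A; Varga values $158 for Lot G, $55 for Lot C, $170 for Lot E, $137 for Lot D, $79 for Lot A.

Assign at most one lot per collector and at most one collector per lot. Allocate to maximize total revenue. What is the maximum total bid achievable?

This is a one-to-one assignment (maximum-weight bipartite matching).
Optimal: Tanaka→Lot C ($126), Bakr→Lot A ($155), Mendoza→Lot G ($167), Osei→Lot E ($150), Varga→Lot D ($137) — total 126+155+167+150+137 = $735.
Next-best assignment: Tanaka→Lot C, Bakr→Lot E, Mendoza→Lot G, Osei→Lot A, Varga→Lot D = $727.
Swapping Mendoza↔Tanaka (Mendoza→Lot C $36, Tanaka→Lot G $157) loses 100.
Every other assignment is strictly worse.

Maximum total: $735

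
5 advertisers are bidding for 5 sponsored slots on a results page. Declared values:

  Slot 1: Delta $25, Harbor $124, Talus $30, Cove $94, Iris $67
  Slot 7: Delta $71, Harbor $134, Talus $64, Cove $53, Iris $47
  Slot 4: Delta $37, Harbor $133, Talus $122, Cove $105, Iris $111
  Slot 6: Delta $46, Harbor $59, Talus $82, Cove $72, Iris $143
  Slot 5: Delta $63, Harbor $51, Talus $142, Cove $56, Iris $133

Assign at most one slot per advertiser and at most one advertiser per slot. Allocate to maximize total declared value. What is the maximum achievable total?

Optimal: Delta→Slot 7 ($71), Harbor→Slot 1 ($124), Talus→Slot 5 ($142), Cove→Slot 4 ($105), Iris→Slot 6 ($143) — total 71+124+142+105+143 = $585.
Next-best assignment: Delta→Slot 7, Harbor→Slot 4, Talus→Slot 5, Cove→Slot 1, Iris→Slot 6 = $583.
Swapping Delta↔Talus (Delta→Slot 5 $63, Talus→Slot 7 $64) loses 86.

Maximum total: $585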